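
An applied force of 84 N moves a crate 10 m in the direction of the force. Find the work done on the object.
W = F·d = (84)(10) = 840.0 J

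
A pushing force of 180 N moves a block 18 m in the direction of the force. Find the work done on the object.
W = F·d = (180)(18) = 3240 J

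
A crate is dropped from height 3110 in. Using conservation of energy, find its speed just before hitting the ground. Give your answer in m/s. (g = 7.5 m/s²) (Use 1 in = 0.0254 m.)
Convert to SI: h = 78.994 m
mgh = ½mv² ⇒ v = √(2gh) = √(2·7.5·78.994) = 34.42 m/s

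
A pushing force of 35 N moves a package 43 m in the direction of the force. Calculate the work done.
W = F·d = (35)(43) = 1505 J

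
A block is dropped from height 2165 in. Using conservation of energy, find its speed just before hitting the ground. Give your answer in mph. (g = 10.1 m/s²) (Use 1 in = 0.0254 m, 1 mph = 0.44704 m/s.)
Convert to SI: h = 54.991 m
mgh = ½mv² ⇒ v = √(2gh) = √(2·10.1·54.991) = 33.3289 m/s = 74.55 mph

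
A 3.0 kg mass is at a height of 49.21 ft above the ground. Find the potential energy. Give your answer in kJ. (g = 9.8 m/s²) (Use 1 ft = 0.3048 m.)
Convert to SI: m = 3.0 kg, h = 14.9992 m
PE = mgh = (3.0)(9.8)(14.9992) = 440.977 J = 0.441 kJ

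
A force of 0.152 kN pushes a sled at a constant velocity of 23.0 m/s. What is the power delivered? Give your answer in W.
Convert to SI: F = 152.0 N, v = 23.0 m/s
P = Fv = (152.0)(23.0) = 3496 W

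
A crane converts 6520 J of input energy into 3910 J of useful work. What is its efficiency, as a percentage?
η = W_out/W_in = 3910/6520 = 59.97%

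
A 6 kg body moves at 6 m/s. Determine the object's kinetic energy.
KE = ½mv² = ½(6)(6)² = 108.0 J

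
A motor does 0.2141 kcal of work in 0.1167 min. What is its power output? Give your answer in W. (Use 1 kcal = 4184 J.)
Convert to SI: W = 895.794 J, t = 7.002 s
P = W/t = 895.794/7.002 = 127.9 W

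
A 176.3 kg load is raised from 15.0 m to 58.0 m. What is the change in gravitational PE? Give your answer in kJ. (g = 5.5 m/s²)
ΔPE = mgΔh = (176.3)(5.5)(43.0) = 41694.95 J = 41.69 kJ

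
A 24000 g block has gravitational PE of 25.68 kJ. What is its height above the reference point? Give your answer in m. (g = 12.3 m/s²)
Convert to SI: m = 24.0 kg, PE = 25680.0 J
h = PE/(mg) = 25680.0/(24.0·12.3) = 86.99 m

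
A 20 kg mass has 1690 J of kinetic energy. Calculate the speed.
v = √(2·KE/m) = √(2·1690/20) = 13.0 m/s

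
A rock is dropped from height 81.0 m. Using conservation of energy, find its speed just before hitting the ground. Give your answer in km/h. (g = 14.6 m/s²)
mgh = ½mv² ⇒ v = √(2gh) = √(2·14.6·81.0) = 48.6333 m/s = 175.1 km/h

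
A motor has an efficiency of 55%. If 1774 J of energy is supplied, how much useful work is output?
W_out = η·W_in = 0.55·1774 = 975.7 J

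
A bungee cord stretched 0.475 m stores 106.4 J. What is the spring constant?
k = 2·PE/x² = 2·106.4/(0.475)² = 943.2 N/m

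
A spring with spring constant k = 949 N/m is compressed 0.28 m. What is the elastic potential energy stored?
PE = ½kx² = ½(949)(0.28)² = 37.2 J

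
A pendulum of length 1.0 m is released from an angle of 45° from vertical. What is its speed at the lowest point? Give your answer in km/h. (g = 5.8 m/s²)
h = L(1 − cosθ) = 1.0(1 − cos45°) = 0.292893 m
v = √(2gh) = √(2·5.8·0.292893) = 1.84325 m/s = 6.636 km/h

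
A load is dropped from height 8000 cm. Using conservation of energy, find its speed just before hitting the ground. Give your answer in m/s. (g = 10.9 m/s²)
Convert to SI: h = 80.0 m
mgh = ½mv² ⇒ v = √(2gh) = √(2·10.9·80.0) = 41.76 m/s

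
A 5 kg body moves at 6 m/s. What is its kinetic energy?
KE = ½mv² = ½(5)(6)² = 90.0 J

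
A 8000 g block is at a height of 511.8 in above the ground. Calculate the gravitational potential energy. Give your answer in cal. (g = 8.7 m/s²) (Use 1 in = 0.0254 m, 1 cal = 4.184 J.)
Convert to SI: m = 8.0 kg, h = 12.9997 m
PE = mgh = (8.0)(8.7)(12.9997) = 904.781 J = 216.2 cal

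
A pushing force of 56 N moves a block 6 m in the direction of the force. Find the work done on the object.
W = F·d = (56)(6) = 336.0 J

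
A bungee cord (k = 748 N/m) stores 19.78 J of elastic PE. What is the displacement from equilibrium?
x = √(2·PE/k) = √(2·19.78/748) = 0.23 m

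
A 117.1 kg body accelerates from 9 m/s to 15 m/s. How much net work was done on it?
W = ΔKE = ½m(v₂² − v₁²) = ½(117.1)(15² − 9²) = 8431.2 J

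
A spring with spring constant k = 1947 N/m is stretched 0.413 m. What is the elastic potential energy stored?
PE = ½kx² = ½(1947)(0.413)² = 166.0 J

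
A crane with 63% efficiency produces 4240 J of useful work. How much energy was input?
W_in = W_out/η = 4240/0.63 = 6730 J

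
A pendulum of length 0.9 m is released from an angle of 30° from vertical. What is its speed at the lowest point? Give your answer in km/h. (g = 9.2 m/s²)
h = L(1 − cosθ) = 0.9(1 − cos30°) = 0.120577 m
v = √(2gh) = √(2·9.2·0.120577) = 1.4895 m/s = 5.362 km/h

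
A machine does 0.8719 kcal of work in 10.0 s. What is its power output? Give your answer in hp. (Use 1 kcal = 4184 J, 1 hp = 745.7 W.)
Convert to SI: W = 3648.03 J, t = 10.0 s
P = W/t = 3648.03/10.0 = 364.803 W = 0.4892 hp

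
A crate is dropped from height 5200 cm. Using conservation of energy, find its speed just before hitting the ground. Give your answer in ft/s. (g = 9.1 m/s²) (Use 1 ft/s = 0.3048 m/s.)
Convert to SI: h = 52.0 m
mgh = ½mv² ⇒ v = √(2gh) = √(2·9.1·52.0) = 30.7636 m/s = 100.9 ft/s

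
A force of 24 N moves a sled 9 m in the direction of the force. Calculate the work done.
W = F·d = (24)(9) = 216.0 J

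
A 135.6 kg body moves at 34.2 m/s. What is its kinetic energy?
KE = ½mv² = ½(135.6)(34.2)² = 79300 J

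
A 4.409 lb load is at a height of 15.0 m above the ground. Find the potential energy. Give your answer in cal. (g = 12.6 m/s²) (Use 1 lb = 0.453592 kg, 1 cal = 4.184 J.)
Convert to SI: m = 1.99989 kg, h = 15.0 m
PE = mgh = (1.99989)(12.6)(15.0) = 377.979 J = 90.34 cal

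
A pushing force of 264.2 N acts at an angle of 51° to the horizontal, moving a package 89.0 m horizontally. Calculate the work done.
W = F·d·cosθ = (264.2)(89.0)cos(51°) = 14800 J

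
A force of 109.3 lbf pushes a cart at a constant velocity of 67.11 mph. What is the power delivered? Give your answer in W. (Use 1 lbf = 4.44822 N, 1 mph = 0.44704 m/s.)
Convert to SI: F = 486.19 N, v = 30.0009 m/s
P = Fv = (486.19)(30.0009) = 14590 W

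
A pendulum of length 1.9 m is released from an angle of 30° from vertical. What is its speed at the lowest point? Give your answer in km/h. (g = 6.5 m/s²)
h = L(1 − cosθ) = 1.9(1 − cos30°) = 0.254552 m
v = √(2gh) = √(2·6.5·0.254552) = 1.81911 m/s = 6.549 km/h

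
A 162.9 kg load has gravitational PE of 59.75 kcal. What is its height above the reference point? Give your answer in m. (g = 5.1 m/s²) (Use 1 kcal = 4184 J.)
Convert to SI: m = 162.9 kg, PE = 249994 J
h = PE/(mg) = 249994/(162.9·5.1) = 300.9 m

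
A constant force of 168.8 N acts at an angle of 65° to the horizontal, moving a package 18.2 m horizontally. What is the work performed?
W = F·d·cosθ = (168.8)(18.2)cos(65°) = 1298 J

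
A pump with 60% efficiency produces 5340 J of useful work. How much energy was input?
W_in = W_out/η = 5340/0.6 = 8900 J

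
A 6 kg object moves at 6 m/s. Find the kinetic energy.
KE = ½mv² = ½(6)(6)² = 108.0 J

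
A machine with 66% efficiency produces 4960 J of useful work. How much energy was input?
W_in = W_out/η = 4960/0.66 = 7515 J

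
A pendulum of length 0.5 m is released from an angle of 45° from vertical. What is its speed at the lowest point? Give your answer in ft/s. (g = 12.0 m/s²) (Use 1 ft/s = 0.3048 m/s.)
h = L(1 − cosθ) = 0.5(1 − cos45°) = 0.146447 m
v = √(2gh) = √(2·12.0·0.146447) = 1.87476 m/s = 6.151 ft/s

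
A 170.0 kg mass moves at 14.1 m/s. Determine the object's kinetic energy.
KE = ½mv² = ½(170.0)(14.1)² = 16900 J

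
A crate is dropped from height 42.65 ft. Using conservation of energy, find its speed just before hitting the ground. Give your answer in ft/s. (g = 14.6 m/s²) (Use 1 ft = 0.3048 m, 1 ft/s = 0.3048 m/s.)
Convert to SI: h = 12.9997 m
mgh = ½mv² ⇒ v = √(2gh) = √(2·14.6·12.9997) = 19.4831 m/s = 63.92 ft/s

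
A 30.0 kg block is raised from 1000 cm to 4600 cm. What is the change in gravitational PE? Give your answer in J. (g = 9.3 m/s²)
Convert to SI: m = 30.0 kg, Δh = 36.0 m
ΔPE = mgΔh = (30.0)(9.3)(36.0) = 10040 J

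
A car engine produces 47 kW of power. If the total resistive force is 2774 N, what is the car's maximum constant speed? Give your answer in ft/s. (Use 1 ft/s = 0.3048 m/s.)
P = Fv ⇒ v = P/F = 47000 W/2774.0 N = 16.943 m/s = 55.59 ft/s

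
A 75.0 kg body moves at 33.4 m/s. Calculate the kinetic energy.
KE = ½mv² = ½(75.0)(33.4)² = 41830 J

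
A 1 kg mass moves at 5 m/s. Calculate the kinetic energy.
KE = ½mv² = ½(1)(5)² = 12.5 J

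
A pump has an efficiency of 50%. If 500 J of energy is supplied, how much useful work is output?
W_out = η·W_in = 0.5·500 = 250.0 J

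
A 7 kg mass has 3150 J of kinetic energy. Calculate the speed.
v = √(2·KE/m) = √(2·3150/7) = 30.0 m/s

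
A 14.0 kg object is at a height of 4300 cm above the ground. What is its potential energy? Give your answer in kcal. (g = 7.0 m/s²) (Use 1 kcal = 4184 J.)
Convert to SI: m = 14.0 kg, h = 43.0 m
PE = mgh = (14.0)(7.0)(43.0) = 4214.0 J = 1.007 kcal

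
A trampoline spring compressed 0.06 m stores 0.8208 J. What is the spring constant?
k = 2·PE/x² = 2·0.8208/(0.06)² = 456.0 N/m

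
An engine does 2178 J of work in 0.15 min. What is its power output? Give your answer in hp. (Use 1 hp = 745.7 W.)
Convert to SI: W = 2178.0 J, t = 9.0 s
P = W/t = 2178.0/9.0 = 242.0 W = 0.3245 hp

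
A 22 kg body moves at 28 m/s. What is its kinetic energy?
KE = ½mv² = ½(22)(28)² = 8624.0 J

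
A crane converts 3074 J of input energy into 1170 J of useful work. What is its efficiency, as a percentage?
η = W_out/W_in = 1170/3074 = 38.06%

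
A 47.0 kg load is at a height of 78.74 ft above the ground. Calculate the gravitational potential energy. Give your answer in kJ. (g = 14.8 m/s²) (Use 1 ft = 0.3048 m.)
Convert to SI: m = 47.0 kg, h = 24.0 m
PE = mgh = (47.0)(14.8)(24.0) = 16694.4 J = 16.69 kJ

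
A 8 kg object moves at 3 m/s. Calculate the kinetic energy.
KE = ½mv² = ½(8)(3)² = 36.0 J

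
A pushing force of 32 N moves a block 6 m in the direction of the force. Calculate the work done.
W = F·d = (32)(6) = 192.0 J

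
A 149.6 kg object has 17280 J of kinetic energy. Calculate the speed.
v = √(2·KE/m) = √(2·17280/149.6) = 15.2 m/s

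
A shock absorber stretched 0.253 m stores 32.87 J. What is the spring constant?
k = 2·PE/x² = 2·32.87/(0.253)² = 1027 N/m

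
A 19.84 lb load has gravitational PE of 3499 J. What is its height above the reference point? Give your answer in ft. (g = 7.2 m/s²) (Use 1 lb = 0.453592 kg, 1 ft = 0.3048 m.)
Convert to SI: m = 8.99927 kg, PE = 3499.0 J
h = PE/(mg) = 3499.0/(8.99927·7.2) = 54.0013 m = 177.2 ft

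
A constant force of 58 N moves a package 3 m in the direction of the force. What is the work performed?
W = F·d = (58)(3) = 174.0 J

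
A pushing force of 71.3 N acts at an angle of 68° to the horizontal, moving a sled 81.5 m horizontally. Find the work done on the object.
W = F·d·cosθ = (71.3)(81.5)cos(68°) = 2177 J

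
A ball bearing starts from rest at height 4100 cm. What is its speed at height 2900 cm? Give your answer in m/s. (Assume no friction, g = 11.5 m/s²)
Convert to SI: h₁−h₂ = 12.0 m
mgh₁ = mgh₂ + ½mv² ⇒ v = √(2g(h₁−h₂)) = √(2·11.5·12.0) = 16.61 m/s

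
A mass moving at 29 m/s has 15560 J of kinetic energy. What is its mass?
m = 2·KE/v² = 2·15560/(29)² = 37.0 kg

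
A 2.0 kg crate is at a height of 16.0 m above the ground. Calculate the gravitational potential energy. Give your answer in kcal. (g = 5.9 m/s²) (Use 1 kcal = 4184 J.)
PE = mgh = (2.0)(5.9)(16.0) = 188.8 J = 0.04512 kcal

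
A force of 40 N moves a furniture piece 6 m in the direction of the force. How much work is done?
W = F·d = (40)(6) = 240.0 J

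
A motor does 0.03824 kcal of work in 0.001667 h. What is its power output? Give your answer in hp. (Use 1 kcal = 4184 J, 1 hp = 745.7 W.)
Convert to SI: W = 159.996 J, t = 6.0012 s
P = W/t = 159.996/6.0012 = 26.6607 W = 0.03575 hp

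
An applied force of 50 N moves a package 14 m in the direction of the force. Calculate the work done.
W = F·d = (50)(14) = 700.0 J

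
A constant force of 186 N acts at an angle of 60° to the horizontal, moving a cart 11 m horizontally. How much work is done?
W = F·d·cosθ = (186)(11)cos(60°) = 1023 J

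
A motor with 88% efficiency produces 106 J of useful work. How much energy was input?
W_in = W_out/η = 106/0.88 = 120.5 J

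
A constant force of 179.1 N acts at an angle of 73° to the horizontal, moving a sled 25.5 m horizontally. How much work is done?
W = F·d·cosθ = (179.1)(25.5)cos(73°) = 1335 J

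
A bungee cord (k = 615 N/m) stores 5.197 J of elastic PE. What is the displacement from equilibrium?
x = √(2·PE/k) = √(2·5.197/615) = 0.13 m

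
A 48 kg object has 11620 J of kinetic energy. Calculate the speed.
v = √(2·KE/m) = √(2·11620/48) = 22.0 m/s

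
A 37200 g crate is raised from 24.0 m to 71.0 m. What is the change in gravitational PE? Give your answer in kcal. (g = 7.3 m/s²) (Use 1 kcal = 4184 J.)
Convert to SI: m = 37.2 kg, Δh = 47.0 m
ΔPE = mgΔh = (37.2)(7.3)(47.0) = 12763.3 J = 3.051 kcal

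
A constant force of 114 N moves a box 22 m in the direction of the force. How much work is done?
W = F·d = (114)(22) = 2508 J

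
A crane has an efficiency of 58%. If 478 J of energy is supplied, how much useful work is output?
W_out = η·W_in = 0.58·478 = 277.24 J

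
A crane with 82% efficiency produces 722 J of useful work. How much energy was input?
W_in = W_out/η = 722/0.82 = 880.5 J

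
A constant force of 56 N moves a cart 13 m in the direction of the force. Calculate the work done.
W = F·d = (56)(13) = 728.0 J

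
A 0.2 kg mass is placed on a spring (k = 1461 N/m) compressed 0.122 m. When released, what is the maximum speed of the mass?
½kx² = ½mv² ⇒ v = x√(k/m) = (0.122)√(1461/0.2) = 10.43 m/s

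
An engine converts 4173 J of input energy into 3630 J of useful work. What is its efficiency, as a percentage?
η = W_out/W_in = 3630/4173 = 86.99%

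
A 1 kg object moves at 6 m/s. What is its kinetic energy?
KE = ½mv² = ½(1)(6)² = 18.0 J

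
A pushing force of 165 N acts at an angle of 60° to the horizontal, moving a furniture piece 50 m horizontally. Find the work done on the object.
W = F·d·cosθ = (165)(50)cos(60°) = 4125 J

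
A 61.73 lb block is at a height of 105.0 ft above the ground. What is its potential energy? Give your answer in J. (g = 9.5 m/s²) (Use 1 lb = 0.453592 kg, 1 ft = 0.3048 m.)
Convert to SI: m = 28.0002 kg, h = 32.004 m
PE = mgh = (28.0002)(9.5)(32.004) = 8513 J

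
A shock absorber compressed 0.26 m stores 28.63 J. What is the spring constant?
k = 2·PE/x² = 2·28.63/(0.26)² = 847.0 N/m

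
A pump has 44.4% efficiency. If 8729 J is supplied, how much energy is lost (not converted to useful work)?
W_lost = W_in(1 − η) = 8729·(1 − 0.444) = 4853 J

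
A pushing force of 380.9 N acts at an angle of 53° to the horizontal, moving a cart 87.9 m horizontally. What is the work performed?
W = F·d·cosθ = (380.9)(87.9)cos(53°) = 20150 J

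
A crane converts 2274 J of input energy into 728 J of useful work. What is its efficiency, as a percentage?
η = W_out/W_in = 728/2274 = 32.01%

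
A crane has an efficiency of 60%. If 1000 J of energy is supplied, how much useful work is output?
W_out = η·W_in = 0.6·1000 = 600.0 J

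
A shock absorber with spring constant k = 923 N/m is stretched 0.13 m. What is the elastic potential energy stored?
PE = ½kx² = ½(923)(0.13)² = 7.799 J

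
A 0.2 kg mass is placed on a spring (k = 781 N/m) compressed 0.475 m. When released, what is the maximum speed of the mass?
½kx² = ½mv² ⇒ v = x√(k/m) = (0.475)√(781/0.2) = 29.68 m/s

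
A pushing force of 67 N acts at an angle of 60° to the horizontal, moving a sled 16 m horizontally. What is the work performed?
W = F·d·cosθ = (67)(16)cos(60°) = 536.0 J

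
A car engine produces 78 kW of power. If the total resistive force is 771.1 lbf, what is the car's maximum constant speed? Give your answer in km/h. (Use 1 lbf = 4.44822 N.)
Convert to SI: F = 3430.02 N
P = Fv ⇒ v = P/F = 78000 W/3430.02 N = 22.7404 m/s = 81.87 km/h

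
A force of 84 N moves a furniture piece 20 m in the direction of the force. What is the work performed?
W = F·d = (84)(20) = 1680 J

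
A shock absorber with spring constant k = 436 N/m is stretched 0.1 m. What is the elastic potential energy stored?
PE = ½kx² = ½(436)(0.1)² = 2.18 J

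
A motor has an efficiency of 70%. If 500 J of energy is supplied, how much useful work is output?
W_out = η·W_in = 0.7·500 = 350.0 J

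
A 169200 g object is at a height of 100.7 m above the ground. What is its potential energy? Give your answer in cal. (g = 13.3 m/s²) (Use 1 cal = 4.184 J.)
Convert to SI: m = 169.2 kg, h = 100.7 m
PE = mgh = (169.2)(13.3)(100.7) = 226611 J = 54160 cal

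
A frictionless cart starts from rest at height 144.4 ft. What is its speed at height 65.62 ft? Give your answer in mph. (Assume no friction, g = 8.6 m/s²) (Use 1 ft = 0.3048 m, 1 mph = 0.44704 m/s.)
Convert to SI: h₁−h₂ = 24.0121 m
mgh₁ = mgh₂ + ½mv² ⇒ v = √(2g(h₁−h₂)) = √(2·8.6·24.0121) = 20.3226 m/s = 45.46 mph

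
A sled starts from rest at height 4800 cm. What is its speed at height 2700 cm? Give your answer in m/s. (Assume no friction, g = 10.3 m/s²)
Convert to SI: h₁−h₂ = 21.0 m
mgh₁ = mgh₂ + ½mv² ⇒ v = √(2g(h₁−h₂)) = √(2·10.3·21.0) = 20.8 m/s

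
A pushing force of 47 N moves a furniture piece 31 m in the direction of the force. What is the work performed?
W = F·d = (47)(31) = 1457 J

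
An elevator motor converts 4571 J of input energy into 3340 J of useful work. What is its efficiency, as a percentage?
η = W_out/W_in = 3340/4571 = 73.07%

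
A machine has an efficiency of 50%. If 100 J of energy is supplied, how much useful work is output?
W_out = η·W_in = 0.5·100 = 50.0 J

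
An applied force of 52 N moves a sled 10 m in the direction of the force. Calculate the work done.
W = F·d = (52)(10) = 520.0 J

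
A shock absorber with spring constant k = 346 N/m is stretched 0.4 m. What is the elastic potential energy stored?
PE = ½kx² = ½(346)(0.4)² = 27.68 J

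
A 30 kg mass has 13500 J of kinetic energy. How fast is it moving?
v = √(2·KE/m) = √(2·13500/30) = 30.0 m/s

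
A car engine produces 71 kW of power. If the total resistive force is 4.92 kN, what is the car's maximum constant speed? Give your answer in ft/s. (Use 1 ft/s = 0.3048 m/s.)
Convert to SI: F = 4920.0 N
P = Fv ⇒ v = P/F = 71000 W/4920.0 N = 14.4309 m/s = 47.35 ft/s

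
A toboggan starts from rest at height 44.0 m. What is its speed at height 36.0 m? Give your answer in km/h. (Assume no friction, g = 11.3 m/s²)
mgh₁ = mgh₂ + ½mv² ⇒ v = √(2g(h₁−h₂)) = √(2·11.3·8.0) = 13.4462 m/s = 48.41 km/h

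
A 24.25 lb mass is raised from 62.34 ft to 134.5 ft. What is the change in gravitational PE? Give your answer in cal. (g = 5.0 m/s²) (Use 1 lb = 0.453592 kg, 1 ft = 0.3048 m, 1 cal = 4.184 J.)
Convert to SI: m = 10.9996 kg, Δh = 21.9944 m
ΔPE = mgΔh = (10.9996)(5.0)(21.9944) = 1209.65 J = 289.1 cal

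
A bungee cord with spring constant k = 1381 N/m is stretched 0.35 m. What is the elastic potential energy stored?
PE = ½kx² = ½(1381)(0.35)² = 84.59 J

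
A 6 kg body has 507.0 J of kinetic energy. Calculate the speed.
v = √(2·KE/m) = √(2·507.0/6) = 13.0 m/s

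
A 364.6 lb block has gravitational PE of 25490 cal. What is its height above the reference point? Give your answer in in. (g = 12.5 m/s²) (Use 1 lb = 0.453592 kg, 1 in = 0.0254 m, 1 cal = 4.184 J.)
Convert to SI: m = 165.38 kg, PE = 106650 J
h = PE/(mg) = 106650/(165.38·12.5) = 51.5905 m = 2031 in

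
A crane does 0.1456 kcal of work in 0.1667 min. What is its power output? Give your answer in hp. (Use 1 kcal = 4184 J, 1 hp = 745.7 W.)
Convert to SI: W = 609.19 J, t = 10.002 s
P = W/t = 609.19/10.002 = 60.9069 W = 0.08168 hp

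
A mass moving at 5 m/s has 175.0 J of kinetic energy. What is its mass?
m = 2·KE/v² = 2·175.0/(5)² = 14.0 kg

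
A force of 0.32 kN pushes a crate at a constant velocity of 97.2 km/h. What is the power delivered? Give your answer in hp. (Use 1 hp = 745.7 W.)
Convert to SI: F = 320.0 N, v = 27.0 m/s
P = Fv = (320.0)(27.0) = 8640.0 W = 11.59 hp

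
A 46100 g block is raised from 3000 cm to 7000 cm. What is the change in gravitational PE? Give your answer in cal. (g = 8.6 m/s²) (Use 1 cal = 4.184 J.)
Convert to SI: m = 46.1 kg, Δh = 40.0 m
ΔPE = mgΔh = (46.1)(8.6)(40.0) = 15858.4 J = 3790 cal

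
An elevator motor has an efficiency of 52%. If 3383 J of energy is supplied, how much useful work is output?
W_out = η·W_in = 0.52·3383 = 1759.16 J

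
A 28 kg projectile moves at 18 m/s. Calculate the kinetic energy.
KE = ½mv² = ½(28)(18)² = 4536.0 J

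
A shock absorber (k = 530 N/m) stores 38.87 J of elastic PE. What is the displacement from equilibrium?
x = √(2·PE/k) = √(2·38.87/530) = 0.383 m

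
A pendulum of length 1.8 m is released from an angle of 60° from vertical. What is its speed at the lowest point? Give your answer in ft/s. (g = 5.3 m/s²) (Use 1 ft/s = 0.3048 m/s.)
h = L(1 − cosθ) = 1.8(1 − cos60°) = 0.9 m
v = √(2gh) = √(2·5.3·0.9) = 3.08869 m/s = 10.13 ft/s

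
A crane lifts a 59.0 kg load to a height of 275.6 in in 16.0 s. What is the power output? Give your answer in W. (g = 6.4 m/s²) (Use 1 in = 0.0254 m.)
Convert to SI: m = 59.0 kg, h = 7.00024 m, t = 16.0 s
P = mgh/t = (59.0)(6.4)(7.00024)/16.0 = 165.2 W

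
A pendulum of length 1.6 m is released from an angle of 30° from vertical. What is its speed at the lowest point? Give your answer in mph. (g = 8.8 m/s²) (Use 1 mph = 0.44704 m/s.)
h = L(1 − cosθ) = 1.6(1 − cos30°) = 0.214359 m
v = √(2gh) = √(2·8.8·0.214359) = 1.94235 m/s = 4.345 mph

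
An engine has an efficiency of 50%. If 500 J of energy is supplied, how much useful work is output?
W_out = η·W_in = 0.5·500 = 250.0 J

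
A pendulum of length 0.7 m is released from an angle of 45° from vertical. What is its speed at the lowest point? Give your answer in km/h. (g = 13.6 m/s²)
h = L(1 − cosθ) = 0.7(1 − cos45°) = 0.205025 m
v = √(2gh) = √(2·13.6·0.205025) = 2.3615 m/s = 8.501 km/h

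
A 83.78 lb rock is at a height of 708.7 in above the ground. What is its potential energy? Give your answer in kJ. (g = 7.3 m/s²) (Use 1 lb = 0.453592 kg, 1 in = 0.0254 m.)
Convert to SI: m = 38.0019 kg, h = 18.001 m
PE = mgh = (38.0019)(7.3)(18.001) = 4993.73 J = 4.994 kJ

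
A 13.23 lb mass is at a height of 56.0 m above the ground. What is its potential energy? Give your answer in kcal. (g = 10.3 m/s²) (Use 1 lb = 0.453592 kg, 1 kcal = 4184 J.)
Convert to SI: m = 6.00102 kg, h = 56.0 m
PE = mgh = (6.00102)(10.3)(56.0) = 3461.39 J = 0.8273 kcal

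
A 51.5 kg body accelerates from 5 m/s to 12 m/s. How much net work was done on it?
W = ΔKE = ½m(v₂² − v₁²) = ½(51.5)(12² − 5²) = 3064.25 J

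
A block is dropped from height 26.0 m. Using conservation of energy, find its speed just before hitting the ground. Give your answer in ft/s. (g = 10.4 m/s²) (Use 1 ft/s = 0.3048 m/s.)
mgh = ½mv² ⇒ v = √(2gh) = √(2·10.4·26.0) = 23.2551 m/s = 76.3 ft/s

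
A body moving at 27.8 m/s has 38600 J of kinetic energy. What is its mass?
m = 2·KE/v² = 2·38600/(27.8)² = 99.89 kg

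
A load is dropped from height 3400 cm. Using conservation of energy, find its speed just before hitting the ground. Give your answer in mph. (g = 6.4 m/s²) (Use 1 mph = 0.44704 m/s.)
Convert to SI: h = 34.0 m
mgh = ½mv² ⇒ v = √(2gh) = √(2·6.4·34.0) = 20.8614 m/s = 46.67 mph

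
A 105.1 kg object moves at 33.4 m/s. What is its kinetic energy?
KE = ½mv² = ½(105.1)(33.4)² = 58620 J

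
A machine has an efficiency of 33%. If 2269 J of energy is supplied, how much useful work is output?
W_out = η·W_in = 0.33·2269 = 748.77 J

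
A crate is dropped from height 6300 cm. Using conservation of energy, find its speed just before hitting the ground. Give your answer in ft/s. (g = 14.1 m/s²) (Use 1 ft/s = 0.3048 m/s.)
Convert to SI: h = 63.0 m
mgh = ½mv² ⇒ v = √(2gh) = √(2·14.1·63.0) = 42.1497 m/s = 138.3 ft/s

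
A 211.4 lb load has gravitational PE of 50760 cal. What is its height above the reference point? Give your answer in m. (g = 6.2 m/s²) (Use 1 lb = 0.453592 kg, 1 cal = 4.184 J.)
Convert to SI: m = 95.8893 kg, PE = 212380 J
h = PE/(mg) = 212380/(95.8893·6.2) = 357.2 m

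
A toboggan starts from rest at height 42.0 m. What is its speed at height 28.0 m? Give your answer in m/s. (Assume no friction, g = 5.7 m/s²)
mgh₁ = mgh₂ + ½mv² ⇒ v = √(2g(h₁−h₂)) = √(2·5.7·14.0) = 12.63 m/s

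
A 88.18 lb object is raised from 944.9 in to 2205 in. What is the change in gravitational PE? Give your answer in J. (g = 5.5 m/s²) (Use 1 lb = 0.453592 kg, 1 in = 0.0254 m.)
Convert to SI: m = 39.9977 kg, Δh = 32.0065 m
ΔPE = mgΔh = (39.9977)(5.5)(32.0065) = 7041 J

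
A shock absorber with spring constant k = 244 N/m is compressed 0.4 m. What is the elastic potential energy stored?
PE = ½kx² = ½(244)(0.4)² = 19.52 J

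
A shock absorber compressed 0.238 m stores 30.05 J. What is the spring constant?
k = 2·PE/x² = 2·30.05/(0.238)² = 1061 N/m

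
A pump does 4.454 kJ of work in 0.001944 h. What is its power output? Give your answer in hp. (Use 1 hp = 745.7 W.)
Convert to SI: W = 4454.0 J, t = 6.9984 s
P = W/t = 4454.0/6.9984 = 636.431 W = 0.8535 hp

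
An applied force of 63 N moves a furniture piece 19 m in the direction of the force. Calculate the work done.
W = F·d = (63)(19) = 1197 J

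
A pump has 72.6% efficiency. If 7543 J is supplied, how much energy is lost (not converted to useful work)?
W_lost = W_in(1 − η) = 7543·(1 − 0.726) = 2067 J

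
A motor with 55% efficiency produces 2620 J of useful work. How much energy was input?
W_in = W_out/η = 2620/0.55 = 4764 J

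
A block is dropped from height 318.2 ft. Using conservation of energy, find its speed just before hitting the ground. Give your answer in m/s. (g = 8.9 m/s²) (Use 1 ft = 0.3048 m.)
Convert to SI: h = 96.9874 m
mgh = ½mv² ⇒ v = √(2gh) = √(2·8.9·96.9874) = 41.55 m/s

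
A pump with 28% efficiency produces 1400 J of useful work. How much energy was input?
W_in = W_out/η = 1400/0.28 = 5000 J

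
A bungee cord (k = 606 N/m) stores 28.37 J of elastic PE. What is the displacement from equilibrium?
x = √(2·PE/k) = √(2·28.37/606) = 0.306 m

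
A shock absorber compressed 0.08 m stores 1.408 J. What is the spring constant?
k = 2·PE/x² = 2·1.408/(0.08)² = 440.0 N/m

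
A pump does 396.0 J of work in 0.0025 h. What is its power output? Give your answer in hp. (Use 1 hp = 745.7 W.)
Convert to SI: W = 396.0 J, t = 9.0 s
P = W/t = 396.0/9.0 = 44.0 W = 0.059 hp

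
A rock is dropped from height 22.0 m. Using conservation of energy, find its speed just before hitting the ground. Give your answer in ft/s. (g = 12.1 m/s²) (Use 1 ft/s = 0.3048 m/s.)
mgh = ½mv² ⇒ v = √(2gh) = √(2·12.1·22.0) = 23.0738 m/s = 75.7 ft/s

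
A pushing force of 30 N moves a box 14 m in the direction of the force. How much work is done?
W = F·d = (30)(14) = 420.0 J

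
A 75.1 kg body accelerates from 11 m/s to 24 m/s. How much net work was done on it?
W = ΔKE = ½m(v₂² − v₁²) = ½(75.1)(24² − 11²) = 17085.25 J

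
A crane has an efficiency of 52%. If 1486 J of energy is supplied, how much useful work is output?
W_out = η·W_in = 0.52·1486 = 772.72 J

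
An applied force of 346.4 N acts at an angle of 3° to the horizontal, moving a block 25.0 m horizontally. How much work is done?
W = F·d·cosθ = (346.4)(25.0)cos(3°) = 8648 J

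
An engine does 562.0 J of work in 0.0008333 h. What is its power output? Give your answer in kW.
Convert to SI: W = 562.0 J, t = 2.99988 s
P = W/t = 562.0/2.99988 = 187.341 W = 0.1873 kW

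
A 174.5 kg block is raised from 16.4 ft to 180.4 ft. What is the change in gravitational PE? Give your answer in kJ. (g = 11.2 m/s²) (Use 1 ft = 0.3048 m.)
Convert to SI: m = 174.5 kg, Δh = 49.9872 m
ΔPE = mgΔh = (174.5)(11.2)(49.9872) = 97694.98 J = 97.69 kJ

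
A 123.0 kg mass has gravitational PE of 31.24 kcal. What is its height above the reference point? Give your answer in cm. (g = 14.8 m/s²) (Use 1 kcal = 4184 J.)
Convert to SI: m = 123.0 kg, PE = 130708 J
h = PE/(mg) = 130708/(123.0·14.8) = 71.8019 m = 7180 cm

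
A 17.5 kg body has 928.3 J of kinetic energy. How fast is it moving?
v = √(2·KE/m) = √(2·928.3/17.5) = 10.3 m/s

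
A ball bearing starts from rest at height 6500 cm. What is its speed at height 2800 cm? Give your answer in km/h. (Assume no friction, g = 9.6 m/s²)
Convert to SI: h₁−h₂ = 37.0 m
mgh₁ = mgh₂ + ½mv² ⇒ v = √(2g(h₁−h₂)) = √(2·9.6·37.0) = 26.6533 m/s = 95.95 km/h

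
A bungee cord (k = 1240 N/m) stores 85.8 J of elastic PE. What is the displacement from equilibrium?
x = √(2·PE/k) = √(2·85.8/1240) = 0.372 m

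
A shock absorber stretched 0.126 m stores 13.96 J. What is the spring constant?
k = 2·PE/x² = 2·13.96/(0.126)² = 1759 N/m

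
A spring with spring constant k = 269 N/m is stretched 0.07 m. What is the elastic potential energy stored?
PE = ½kx² = ½(269)(0.07)² = 0.6591 J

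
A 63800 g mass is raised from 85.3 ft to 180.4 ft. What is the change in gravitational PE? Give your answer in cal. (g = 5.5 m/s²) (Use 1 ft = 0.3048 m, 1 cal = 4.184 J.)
Convert to SI: m = 63.8 kg, Δh = 28.9865 m
ΔPE = mgΔh = (63.8)(5.5)(28.9865) = 10171.4 J = 2431 cal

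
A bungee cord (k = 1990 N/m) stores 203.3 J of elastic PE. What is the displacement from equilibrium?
x = √(2·PE/k) = √(2·203.3/1990) = 0.452 m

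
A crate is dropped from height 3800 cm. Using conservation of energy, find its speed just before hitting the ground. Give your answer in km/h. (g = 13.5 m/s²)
Convert to SI: h = 38.0 m
mgh = ½mv² ⇒ v = √(2gh) = √(2·13.5·38.0) = 32.0312 m/s = 115.3 km/h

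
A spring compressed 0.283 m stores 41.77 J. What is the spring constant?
k = 2·PE/x² = 2·41.77/(0.283)² = 1043 N/m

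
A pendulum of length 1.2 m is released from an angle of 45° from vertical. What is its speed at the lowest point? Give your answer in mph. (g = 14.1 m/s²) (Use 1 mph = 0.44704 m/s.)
h = L(1 − cosθ) = 1.2(1 − cos45°) = 0.351472 m
v = √(2gh) = √(2·14.1·0.351472) = 3.14825 m/s = 7.042 mph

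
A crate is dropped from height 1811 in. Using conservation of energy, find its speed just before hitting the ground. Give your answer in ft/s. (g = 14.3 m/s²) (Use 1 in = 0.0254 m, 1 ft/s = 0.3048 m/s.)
Convert to SI: h = 45.9994 m
mgh = ½mv² ⇒ v = √(2gh) = √(2·14.3·45.9994) = 36.271 m/s = 119.0 ft/s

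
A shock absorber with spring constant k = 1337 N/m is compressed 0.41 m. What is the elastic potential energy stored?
PE = ½kx² = ½(1337)(0.41)² = 112.4 J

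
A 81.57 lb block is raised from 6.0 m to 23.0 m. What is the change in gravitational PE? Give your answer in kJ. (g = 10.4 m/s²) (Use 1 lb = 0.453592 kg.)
Convert to SI: m = 36.9995 kg, Δh = 17.0 m
ΔPE = mgΔh = (36.9995)(10.4)(17.0) = 6541.51 J = 6.542 kJ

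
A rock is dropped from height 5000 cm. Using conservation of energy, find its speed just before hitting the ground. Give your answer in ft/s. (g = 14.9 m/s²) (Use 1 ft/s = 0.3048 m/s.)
Convert to SI: h = 50.0 m
mgh = ½mv² ⇒ v = √(2gh) = √(2·14.9·50.0) = 38.6005 m/s = 126.6 ft/s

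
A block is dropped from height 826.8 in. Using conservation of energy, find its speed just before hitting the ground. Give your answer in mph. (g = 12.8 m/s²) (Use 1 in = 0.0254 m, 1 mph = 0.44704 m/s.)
Convert to SI: h = 21.0007 m
mgh = ½mv² ⇒ v = √(2gh) = √(2·12.8·21.0007) = 23.1866 m/s = 51.87 mph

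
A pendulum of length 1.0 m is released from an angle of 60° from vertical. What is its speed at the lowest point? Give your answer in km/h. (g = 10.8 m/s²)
h = L(1 − cosθ) = 1.0(1 − cos60°) = 0.5 m
v = √(2gh) = √(2·10.8·0.5) = 3.28634 m/s = 11.83 km/h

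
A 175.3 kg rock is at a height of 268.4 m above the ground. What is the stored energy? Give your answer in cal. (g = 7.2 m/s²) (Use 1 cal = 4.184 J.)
PE = mgh = (175.3)(7.2)(268.4) = 338764 J = 80970 cal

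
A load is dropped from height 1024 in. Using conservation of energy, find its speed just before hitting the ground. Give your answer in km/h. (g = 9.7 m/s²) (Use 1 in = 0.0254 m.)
Convert to SI: h = 26.0096 m
mgh = ½mv² ⇒ v = √(2gh) = √(2·9.7·26.0096) = 22.463 m/s = 80.87 km/h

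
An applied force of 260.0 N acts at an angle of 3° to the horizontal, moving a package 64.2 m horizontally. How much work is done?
W = F·d·cosθ = (260.0)(64.2)cos(3°) = 16670 J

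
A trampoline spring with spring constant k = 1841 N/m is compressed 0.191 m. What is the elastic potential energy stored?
PE = ½kx² = ½(1841)(0.191)² = 33.58 J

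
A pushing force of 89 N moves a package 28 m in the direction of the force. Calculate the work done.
W = F·d = (89)(28) = 2492 J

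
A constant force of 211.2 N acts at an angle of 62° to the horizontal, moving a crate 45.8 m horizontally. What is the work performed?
W = F·d·cosθ = (211.2)(45.8)cos(62°) = 4541 J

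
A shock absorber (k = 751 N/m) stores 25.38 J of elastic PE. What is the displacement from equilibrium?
x = √(2·PE/k) = √(2·25.38/751) = 0.26 m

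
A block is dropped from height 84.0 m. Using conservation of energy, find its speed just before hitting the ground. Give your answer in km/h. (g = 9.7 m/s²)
mgh = ½mv² ⇒ v = √(2gh) = √(2·9.7·84.0) = 40.3683 m/s = 145.3 km/h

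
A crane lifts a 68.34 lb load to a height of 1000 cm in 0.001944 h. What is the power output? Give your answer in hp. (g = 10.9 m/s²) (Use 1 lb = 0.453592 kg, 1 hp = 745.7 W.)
Convert to SI: m = 30.9985 kg, h = 10.0 m, t = 6.9984 s
P = mgh/t = (30.9985)(10.9)(10.0)/6.9984 = 482.801 W = 0.6474 hp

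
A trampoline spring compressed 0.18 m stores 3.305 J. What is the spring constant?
k = 2·PE/x² = 2·3.305/(0.18)² = 204.0 N/m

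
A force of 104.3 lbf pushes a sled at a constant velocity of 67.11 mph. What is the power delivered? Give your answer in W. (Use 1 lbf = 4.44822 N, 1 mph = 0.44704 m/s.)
Convert to SI: F = 463.949 N, v = 30.0009 m/s
P = Fv = (463.949)(30.0009) = 13920 W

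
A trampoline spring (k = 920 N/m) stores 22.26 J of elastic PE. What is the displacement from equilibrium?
x = √(2·PE/k) = √(2·22.26/920) = 0.22 m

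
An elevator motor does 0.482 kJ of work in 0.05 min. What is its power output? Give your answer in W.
Convert to SI: W = 482.0 J, t = 3.0 s
P = W/t = 482.0/3.0 = 160.7 W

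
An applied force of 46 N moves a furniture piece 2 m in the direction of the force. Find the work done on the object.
W = F·d = (46)(2) = 92.0 J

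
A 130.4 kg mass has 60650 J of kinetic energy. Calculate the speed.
v = √(2·KE/m) = √(2·60650/130.4) = 30.5 m/s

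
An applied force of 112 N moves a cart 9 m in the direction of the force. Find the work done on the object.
W = F·d = (112)(9) = 1008 J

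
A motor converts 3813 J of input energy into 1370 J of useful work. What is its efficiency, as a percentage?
η = W_out/W_in = 1370/3813 = 35.93%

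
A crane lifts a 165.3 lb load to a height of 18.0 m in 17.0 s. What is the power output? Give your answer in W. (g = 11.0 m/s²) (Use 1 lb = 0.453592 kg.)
Convert to SI: m = 74.9788 kg, h = 18.0 m, t = 17.0 s
P = mgh/t = (74.9788)(11.0)(18.0)/17.0 = 873.3 W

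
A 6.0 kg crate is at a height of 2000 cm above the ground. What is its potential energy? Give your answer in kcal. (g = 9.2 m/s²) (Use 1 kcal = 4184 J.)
Convert to SI: m = 6.0 kg, h = 20.0 m
PE = mgh = (6.0)(9.2)(20.0) = 1104.0 J = 0.2639 kcal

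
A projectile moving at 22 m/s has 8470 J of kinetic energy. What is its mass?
m = 2·KE/v² = 2·8470/(22)² = 35.0 kg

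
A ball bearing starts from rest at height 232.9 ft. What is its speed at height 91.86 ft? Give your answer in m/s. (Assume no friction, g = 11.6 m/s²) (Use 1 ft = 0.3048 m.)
Convert to SI: h₁−h₂ = 42.989 m
mgh₁ = mgh₂ + ½mv² ⇒ v = √(2g(h₁−h₂)) = √(2·11.6·42.989) = 31.58 m/s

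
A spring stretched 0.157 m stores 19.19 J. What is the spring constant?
k = 2·PE/x² = 2·19.19/(0.157)² = 1557 N/m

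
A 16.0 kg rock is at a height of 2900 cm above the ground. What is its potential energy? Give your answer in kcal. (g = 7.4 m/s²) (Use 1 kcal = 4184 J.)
Convert to SI: m = 16.0 kg, h = 29.0 m
PE = mgh = (16.0)(7.4)(29.0) = 3433.6 J = 0.8207 kcal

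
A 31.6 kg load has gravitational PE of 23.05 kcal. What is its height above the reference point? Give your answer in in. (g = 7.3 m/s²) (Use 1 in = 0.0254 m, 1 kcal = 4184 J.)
Convert to SI: m = 31.6 kg, PE = 96441.2 J
h = PE/(mg) = 96441.2/(31.6·7.3) = 418.074 m = 16460 in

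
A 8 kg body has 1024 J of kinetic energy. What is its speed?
v = √(2·KE/m) = √(2·1024/8) = 16.0 m/s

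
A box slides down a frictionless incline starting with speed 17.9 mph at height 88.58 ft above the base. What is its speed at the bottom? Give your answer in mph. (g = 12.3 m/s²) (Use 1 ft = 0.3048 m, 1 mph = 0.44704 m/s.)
Convert to SI: v₀ = 8.00202 m/s, h = 26.9992 m
½mv₀² + mgh = ½mv² ⇒ v = √(v₀² + 2gh) = √(8.00202² + 2·12.3·26.9992) = 26.9854 m/s = 60.36 mph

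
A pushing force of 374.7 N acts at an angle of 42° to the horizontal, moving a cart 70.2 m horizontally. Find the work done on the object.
W = F·d·cosθ = (374.7)(70.2)cos(42°) = 19550 J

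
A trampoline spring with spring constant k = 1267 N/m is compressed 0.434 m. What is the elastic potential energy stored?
PE = ½kx² = ½(1267)(0.434)² = 119.3 J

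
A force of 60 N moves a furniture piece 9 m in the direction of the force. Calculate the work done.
W = F·d = (60)(9) = 540.0 J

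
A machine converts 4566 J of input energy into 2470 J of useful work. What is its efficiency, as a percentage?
η = W_out/W_in = 2470/4566 = 54.1%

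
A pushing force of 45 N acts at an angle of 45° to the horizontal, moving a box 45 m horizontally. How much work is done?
W = F·d·cosθ = (45)(45)cos(45°) = 1432 J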